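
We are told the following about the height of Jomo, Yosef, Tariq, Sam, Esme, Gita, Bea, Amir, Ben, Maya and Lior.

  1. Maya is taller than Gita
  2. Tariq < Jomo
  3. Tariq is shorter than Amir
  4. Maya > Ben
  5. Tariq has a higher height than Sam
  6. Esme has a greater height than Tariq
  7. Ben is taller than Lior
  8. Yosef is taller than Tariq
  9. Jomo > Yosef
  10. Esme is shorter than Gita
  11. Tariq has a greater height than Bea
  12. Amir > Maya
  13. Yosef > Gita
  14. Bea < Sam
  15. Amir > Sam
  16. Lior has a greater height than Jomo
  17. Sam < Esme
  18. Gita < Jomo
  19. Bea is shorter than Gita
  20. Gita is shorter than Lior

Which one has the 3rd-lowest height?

Tariq

Chaining the given pairs: Bea < Sam < Tariq < Esme < Gita < Yosef < Jomo < Lior < Ben < Maya < Amir.
The 3rd smallest is Tariq.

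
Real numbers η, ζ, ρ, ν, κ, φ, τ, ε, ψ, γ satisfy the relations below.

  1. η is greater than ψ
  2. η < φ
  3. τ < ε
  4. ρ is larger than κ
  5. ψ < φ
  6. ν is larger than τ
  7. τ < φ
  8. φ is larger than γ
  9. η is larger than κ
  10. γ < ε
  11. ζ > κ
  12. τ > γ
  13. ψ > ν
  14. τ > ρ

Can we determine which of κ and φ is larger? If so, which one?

Following the relations from κ: κ < ρ < τ < ν < ψ < η < φ.
So φ is larger.

φ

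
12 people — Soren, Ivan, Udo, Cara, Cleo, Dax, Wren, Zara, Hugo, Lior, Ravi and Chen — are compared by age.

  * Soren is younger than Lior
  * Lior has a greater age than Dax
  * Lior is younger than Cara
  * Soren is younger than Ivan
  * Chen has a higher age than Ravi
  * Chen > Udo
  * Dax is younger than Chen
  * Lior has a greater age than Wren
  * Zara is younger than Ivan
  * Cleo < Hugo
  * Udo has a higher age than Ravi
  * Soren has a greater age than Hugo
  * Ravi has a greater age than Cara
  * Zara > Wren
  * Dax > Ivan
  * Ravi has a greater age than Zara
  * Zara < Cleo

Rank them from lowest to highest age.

The consecutive links are each given: Wren < Zara; Zara < Cleo; Cleo < Hugo; Hugo < Soren; Soren < Ivan; Ivan < Dax; Dax < Lior; Lior < Cara; Cara < Ravi; Ravi < Udo; Udo < Chen.

Wren < Zara < Cleo < Hugo < Soren < Ivan < Dax < Lior < Cara < Ravi < Udo < Chen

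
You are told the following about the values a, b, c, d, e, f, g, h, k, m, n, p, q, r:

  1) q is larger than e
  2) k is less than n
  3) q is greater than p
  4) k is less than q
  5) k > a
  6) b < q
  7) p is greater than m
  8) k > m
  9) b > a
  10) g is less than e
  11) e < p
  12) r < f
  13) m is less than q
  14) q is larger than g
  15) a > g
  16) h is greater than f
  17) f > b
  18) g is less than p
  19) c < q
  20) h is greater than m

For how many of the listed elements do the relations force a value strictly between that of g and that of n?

The relations place g below n. An element lies strictly between them when it is forced above g and also forced below n.
Above g: {a, b, e, f, k, p, q, h}. Below n: {a, m, k}.
Intersection: {a, k} — 2.

2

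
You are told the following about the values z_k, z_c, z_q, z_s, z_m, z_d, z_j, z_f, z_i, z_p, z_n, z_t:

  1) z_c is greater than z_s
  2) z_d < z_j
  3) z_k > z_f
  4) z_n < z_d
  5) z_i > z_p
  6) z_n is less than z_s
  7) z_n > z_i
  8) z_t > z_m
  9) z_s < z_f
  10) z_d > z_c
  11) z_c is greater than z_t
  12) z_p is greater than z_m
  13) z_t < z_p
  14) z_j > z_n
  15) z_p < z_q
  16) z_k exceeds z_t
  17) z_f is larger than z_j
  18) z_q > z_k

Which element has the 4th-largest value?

z_j

Chaining the given pairs: z_m < z_t < z_p < z_i < z_n < z_s < z_c < z_d < z_j < z_f < z_k < z_q.
The 4th largest is z_j.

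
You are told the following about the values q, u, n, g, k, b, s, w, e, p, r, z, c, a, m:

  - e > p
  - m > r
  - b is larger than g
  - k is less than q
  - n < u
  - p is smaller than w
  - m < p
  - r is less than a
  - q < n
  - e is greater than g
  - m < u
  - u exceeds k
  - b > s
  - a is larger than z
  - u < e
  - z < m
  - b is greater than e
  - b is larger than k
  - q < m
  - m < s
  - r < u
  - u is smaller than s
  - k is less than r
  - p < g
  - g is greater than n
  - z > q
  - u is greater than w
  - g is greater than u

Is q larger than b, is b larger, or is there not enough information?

q < z < m < p < w < u < g < b, by transitivity through z, m, p, w, u, g.
So b is larger.

b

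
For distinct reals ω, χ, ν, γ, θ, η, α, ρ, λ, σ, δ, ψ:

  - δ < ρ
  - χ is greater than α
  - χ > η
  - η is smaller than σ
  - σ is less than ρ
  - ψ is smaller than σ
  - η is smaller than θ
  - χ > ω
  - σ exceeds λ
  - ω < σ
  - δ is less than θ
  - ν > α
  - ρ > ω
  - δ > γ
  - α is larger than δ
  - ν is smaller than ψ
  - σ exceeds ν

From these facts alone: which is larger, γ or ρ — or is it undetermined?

ρ

Following the relations from γ: γ < δ < α < ν < ψ < σ < ρ.
So ρ is larger.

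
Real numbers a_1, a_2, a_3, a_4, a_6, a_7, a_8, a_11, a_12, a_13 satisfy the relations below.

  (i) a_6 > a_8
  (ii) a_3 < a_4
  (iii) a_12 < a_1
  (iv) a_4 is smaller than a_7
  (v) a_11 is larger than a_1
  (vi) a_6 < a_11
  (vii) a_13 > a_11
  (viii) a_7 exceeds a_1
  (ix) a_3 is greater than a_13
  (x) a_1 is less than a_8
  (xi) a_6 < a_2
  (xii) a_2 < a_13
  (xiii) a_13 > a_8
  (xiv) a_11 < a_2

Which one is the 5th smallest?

The consecutive relations fix a unique order: a_12 < a_1 < a_8 < a_6 < a_11 < a_2 < a_13 < a_3 < a_4 < a_7.
The 5th smallest is a_11.

a_11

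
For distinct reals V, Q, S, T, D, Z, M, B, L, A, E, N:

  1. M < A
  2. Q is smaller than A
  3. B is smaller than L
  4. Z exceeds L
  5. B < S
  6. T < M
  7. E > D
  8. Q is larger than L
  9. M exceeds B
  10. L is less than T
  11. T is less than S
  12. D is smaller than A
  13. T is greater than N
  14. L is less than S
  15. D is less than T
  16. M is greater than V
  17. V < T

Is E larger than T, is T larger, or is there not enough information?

undetermined

Following every chain through T: above T we get M, A, S; below T we get B, V, L, N, D.
E is not reached, and no chain runs the other way from E to T.
So the given relations leave the order of T and E undetermined.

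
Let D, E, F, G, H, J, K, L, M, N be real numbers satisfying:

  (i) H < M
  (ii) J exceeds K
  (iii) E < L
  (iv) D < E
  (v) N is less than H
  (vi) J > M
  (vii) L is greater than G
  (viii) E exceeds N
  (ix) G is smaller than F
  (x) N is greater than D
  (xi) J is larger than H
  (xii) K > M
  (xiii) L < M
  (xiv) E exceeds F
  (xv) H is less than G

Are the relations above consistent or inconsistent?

consistent

Every relation is compatible with D < N < H < G < F < E < L < M < K < J; the set is consistent.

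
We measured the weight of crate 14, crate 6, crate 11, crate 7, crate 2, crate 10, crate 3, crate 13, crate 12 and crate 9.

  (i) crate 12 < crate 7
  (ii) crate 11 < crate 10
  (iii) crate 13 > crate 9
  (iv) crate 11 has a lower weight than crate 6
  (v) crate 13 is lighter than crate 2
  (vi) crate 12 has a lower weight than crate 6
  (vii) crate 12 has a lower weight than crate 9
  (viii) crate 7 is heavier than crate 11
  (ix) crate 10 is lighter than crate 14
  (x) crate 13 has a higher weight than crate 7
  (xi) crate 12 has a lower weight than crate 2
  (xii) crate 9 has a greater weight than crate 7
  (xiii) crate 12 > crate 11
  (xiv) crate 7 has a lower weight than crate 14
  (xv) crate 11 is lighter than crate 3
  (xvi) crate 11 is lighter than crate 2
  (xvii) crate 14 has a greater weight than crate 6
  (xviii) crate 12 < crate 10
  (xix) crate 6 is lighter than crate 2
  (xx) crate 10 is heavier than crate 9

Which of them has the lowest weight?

crate 11

Chaining upward from crate 11: directly above it, crate 12, crate 7, crate 10, crate 6, crate 3, crate 2; then crate 9, crate 13, crate 14.
That covers every other element, and nothing is given below crate 11, so crate 11 is the lowest weight.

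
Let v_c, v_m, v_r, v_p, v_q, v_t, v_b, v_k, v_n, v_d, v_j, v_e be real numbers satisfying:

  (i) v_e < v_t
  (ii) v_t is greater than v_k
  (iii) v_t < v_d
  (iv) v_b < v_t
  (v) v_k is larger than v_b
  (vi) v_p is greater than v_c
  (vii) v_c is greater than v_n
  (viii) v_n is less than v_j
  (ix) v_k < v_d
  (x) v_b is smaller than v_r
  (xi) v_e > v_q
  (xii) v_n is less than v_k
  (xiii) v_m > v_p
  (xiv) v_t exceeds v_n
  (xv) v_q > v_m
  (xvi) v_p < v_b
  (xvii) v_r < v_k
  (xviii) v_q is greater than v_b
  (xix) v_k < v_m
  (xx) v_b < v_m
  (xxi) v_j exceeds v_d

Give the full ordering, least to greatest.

v_n < v_c < v_p < v_b < v_r < v_k < v_m < v_q < v_e < v_t < v_d < v_j

Nothing is placed below v_n, so it is least; from there v_n < v_c; v_c < v_p; v_p < v_b; v_b < v_r; v_r < v_k; v_k < v_m; v_m < v_q; v_q < v_e; v_e < v_t; v_t < v_d; v_d < v_j, each given directly.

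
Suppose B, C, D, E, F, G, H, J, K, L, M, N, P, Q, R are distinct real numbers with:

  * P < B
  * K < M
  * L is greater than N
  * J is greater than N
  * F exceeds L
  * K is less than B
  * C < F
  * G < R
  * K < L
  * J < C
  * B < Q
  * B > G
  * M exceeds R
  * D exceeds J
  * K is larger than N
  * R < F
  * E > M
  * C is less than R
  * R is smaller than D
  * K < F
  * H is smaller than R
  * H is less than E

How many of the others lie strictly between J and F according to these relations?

2

Chaining upward from J reaches: C, R, D, M, E.
Chaining downward from F reaches: N, H, G, K, L, C, R.
Strictly between J and F are those in both lists: C, R — 2 elements.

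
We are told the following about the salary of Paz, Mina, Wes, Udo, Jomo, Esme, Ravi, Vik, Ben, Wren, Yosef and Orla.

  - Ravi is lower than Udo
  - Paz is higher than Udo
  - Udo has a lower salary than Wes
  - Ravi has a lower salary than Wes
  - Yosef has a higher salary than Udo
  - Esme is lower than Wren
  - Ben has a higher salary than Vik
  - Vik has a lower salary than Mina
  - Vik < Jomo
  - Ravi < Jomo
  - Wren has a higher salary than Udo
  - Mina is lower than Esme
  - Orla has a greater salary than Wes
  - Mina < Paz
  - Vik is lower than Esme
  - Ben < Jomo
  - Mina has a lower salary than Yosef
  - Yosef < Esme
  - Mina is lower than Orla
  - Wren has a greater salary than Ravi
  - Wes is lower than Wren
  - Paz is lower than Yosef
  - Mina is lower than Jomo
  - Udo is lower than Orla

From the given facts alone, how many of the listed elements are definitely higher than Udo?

6

Directly above Udo: Paz, Yosef, Wes, Orla, Wren.
One step further: Esme (6 so far).
Nothing else is reachable above Udo; 6 in all.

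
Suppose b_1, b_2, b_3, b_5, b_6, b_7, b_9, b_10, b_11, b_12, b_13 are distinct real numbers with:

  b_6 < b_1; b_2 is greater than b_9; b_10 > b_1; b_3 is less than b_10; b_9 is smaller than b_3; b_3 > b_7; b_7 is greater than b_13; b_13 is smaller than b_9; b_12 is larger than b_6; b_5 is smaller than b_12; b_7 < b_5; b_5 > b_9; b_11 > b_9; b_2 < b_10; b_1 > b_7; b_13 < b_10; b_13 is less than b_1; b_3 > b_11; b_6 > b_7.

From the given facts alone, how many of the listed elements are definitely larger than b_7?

6

Directly above b_7: b_5, b_6, b_3, b_1.
One step further: b_12, b_10 (6 so far).
No other element is forced above b_7 by the given relations, so the count is 6.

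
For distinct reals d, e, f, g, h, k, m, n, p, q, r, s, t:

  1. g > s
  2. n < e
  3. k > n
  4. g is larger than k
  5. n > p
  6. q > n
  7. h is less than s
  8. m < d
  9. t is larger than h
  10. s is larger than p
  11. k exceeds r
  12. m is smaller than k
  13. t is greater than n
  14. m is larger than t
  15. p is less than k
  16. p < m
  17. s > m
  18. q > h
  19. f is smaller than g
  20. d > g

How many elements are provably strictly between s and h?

Chaining upward from h reaches: t, m, q, k, g, d.
Chaining downward from s reaches: p, n, t, m.
Strictly between h and s are those in both lists: t, m — 2 elements.

2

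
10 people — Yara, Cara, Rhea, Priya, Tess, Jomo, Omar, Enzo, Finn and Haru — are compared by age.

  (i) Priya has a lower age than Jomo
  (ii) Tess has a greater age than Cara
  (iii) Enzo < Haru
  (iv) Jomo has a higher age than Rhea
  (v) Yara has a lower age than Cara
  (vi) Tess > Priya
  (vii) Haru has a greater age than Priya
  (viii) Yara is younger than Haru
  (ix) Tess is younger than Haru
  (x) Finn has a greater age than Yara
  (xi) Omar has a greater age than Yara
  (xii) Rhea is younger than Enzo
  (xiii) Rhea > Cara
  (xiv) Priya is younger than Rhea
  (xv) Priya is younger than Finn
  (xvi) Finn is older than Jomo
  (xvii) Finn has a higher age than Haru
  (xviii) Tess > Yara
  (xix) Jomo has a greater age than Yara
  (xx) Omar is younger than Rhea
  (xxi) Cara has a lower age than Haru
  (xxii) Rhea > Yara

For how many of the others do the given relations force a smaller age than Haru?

Directly below Haru: Yara, Cara, Priya, Enzo, Tess.
One step further: Rhea (6 so far).
One step further: Omar (7 so far).
No other element is forced below Haru by the given relations, so the count is 7.

7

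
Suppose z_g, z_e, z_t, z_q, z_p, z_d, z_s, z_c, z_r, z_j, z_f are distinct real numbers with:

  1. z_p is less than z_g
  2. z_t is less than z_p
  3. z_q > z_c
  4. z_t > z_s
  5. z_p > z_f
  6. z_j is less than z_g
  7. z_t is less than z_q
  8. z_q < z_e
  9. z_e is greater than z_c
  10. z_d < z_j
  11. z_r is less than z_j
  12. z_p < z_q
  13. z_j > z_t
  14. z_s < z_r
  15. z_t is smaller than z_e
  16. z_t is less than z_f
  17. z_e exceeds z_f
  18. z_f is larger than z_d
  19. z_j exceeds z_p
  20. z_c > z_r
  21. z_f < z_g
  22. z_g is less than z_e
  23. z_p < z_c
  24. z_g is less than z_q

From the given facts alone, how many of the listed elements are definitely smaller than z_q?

Directly below z_q: z_t, z_p, z_g, z_c.
One step further: z_s, z_f, z_r, z_j (8 so far).
One step further: z_d (9 so far).
Nothing else is reachable below z_q; 9 in all.

9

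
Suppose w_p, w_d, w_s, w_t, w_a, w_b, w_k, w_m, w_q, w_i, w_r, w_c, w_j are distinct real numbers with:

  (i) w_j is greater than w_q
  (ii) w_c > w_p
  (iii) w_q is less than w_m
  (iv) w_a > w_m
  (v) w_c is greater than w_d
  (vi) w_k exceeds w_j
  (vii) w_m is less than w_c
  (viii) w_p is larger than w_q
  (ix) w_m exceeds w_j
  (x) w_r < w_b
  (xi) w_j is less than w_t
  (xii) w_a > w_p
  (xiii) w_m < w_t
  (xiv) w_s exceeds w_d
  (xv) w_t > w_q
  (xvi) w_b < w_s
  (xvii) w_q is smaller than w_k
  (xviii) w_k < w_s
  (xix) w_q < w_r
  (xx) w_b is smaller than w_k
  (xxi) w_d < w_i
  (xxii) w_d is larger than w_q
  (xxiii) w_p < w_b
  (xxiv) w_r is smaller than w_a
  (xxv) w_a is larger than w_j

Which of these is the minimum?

w_r is not least since w_q < w_r; w_d is not least since w_q < w_d; w_p is not least since w_q < w_p; w_b is not least since w_p < w_b; w_j is not least since w_q < w_j; w_k is not least since w_b < w_k; w_s is not least since w_d < w_s; w_m is not least since w_q < w_m; w_i is not least since w_d < w_i; w_c is not least since w_p < w_c; w_a is not least since w_m < w_a; w_t is not least since w_m < w_t.
Only w_q has nothing below it, so w_q is the minimum.

w_q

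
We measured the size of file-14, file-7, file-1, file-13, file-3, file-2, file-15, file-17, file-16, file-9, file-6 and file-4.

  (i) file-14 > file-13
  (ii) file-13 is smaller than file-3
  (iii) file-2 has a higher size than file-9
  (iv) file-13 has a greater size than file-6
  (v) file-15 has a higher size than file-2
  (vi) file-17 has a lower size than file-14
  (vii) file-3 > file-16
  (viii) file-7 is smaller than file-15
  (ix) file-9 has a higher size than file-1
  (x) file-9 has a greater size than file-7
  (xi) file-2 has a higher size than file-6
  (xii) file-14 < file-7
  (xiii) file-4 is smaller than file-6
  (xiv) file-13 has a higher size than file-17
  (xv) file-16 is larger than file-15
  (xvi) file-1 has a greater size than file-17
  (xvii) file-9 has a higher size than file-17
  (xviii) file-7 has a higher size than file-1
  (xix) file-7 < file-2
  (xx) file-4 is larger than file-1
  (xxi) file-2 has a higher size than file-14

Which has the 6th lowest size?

file-14

Piecing the relations together gives one ordering: file-17 < file-1 < file-4 < file-6 < file-13 < file-14 < file-7 < file-9 < file-2 < file-15 < file-16 < file-3.
Counting 6 from the smallest end gives file-14.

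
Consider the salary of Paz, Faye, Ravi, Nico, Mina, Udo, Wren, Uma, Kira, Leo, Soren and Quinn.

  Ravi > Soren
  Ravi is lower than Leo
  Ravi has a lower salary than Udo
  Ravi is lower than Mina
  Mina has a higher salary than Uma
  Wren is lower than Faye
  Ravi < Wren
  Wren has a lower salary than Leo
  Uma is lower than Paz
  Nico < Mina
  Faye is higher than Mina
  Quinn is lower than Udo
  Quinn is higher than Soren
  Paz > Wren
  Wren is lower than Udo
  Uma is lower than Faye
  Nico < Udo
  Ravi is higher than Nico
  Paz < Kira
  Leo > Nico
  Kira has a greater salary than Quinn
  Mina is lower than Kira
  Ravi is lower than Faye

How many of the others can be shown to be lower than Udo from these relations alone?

5

The elements the relations force below Udo are Nico, Soren, Ravi, Quinn, Wren — no chain reaches any other.
That is 5.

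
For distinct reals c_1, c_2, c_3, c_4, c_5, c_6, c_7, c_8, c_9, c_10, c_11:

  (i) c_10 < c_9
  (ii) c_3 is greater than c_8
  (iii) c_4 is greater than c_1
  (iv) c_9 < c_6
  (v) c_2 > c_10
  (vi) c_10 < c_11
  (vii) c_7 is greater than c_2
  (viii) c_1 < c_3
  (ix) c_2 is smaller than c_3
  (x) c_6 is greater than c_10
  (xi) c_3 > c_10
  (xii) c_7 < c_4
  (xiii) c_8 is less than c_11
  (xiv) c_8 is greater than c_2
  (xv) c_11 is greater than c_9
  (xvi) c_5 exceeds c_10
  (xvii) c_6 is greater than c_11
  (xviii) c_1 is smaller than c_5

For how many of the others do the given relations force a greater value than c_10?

Directly above c_10: c_5, c_9, c_2, c_11, c_6, c_3.
One step further: c_8, c_7 (8 so far).
One step further: c_4 (9 so far).
Nothing else is reachable above c_10; 9 in all.

9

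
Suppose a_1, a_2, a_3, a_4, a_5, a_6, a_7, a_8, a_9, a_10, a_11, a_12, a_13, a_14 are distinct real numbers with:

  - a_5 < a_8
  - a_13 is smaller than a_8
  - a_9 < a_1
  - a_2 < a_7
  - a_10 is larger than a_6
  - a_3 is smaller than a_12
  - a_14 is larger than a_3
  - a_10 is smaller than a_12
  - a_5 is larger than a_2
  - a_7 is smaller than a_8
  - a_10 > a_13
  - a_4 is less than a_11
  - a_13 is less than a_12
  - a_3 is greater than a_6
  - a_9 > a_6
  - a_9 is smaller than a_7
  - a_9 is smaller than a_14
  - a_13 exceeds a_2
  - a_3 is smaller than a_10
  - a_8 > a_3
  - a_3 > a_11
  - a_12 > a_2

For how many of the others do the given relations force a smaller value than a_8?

9

The elements the relations force below a_8 are a_4, a_6, a_9, a_11, a_3, a_2, a_7, a_5, a_13 — no chain reaches any other.
That is 9.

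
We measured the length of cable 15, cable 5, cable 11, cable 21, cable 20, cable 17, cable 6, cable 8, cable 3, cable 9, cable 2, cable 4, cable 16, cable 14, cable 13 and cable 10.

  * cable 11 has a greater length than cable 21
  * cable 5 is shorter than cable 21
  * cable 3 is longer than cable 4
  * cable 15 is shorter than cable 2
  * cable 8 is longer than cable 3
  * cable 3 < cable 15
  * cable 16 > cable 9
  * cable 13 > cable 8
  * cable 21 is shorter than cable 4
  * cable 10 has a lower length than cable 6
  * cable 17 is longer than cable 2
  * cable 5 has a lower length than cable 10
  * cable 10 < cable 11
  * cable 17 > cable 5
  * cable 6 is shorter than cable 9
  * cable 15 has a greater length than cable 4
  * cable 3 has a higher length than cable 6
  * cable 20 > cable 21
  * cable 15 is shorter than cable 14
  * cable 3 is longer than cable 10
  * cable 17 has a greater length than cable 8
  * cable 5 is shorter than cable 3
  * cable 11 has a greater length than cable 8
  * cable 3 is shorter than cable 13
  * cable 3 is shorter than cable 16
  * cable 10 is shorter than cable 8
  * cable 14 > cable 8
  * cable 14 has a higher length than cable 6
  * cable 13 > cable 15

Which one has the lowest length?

cable 5

cable 10 is not least since cable 5 < cable 10; cable 6 is not least since cable 10 < cable 6; cable 9 is not least since cable 6 < cable 9; cable 21 is not least since cable 5 < cable 21; cable 4 is not least since cable 21 < cable 4; cable 3 is not least since cable 10 < cable 3; cable 16 is not least since cable 9 < cable 16; cable 15 is not least since cable 3 < cable 15; cable 8 is not least since cable 10 < cable 8; cable 2 is not least since cable 15 < cable 2; cable 17 is not least since cable 8 < cable 17; cable 14 is not least since cable 15 < cable 14; cable 11 is not least since cable 8 < cable 11; cable 13 is not least since cable 8 < cable 13; cable 20 is not least since cable 21 < cable 20.
Only cable 5 has nothing below it, so cable 5 is the lowest length.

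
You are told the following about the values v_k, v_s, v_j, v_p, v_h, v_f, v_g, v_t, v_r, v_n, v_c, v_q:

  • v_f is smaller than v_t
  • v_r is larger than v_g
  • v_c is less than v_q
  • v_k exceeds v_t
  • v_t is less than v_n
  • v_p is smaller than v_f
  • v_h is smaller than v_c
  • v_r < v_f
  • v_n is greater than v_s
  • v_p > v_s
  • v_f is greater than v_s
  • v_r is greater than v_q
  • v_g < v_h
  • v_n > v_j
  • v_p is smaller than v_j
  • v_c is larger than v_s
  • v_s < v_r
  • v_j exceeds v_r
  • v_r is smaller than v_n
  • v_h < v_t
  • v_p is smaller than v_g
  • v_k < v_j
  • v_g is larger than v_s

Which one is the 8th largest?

Chaining the given pairs: v_s < v_p < v_g < v_h < v_c < v_q < v_r < v_f < v_t < v_k < v_j < v_n.
Counting 8 from the largest end gives v_c.

v_c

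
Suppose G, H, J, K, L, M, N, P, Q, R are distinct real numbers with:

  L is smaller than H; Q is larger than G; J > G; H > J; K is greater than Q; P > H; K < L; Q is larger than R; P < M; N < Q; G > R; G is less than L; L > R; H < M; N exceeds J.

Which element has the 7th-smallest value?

L

Piecing the relations together gives one ordering: R < G < J < N < Q < K < L < H < P < M.
Counting 7 from the smallest end gives L.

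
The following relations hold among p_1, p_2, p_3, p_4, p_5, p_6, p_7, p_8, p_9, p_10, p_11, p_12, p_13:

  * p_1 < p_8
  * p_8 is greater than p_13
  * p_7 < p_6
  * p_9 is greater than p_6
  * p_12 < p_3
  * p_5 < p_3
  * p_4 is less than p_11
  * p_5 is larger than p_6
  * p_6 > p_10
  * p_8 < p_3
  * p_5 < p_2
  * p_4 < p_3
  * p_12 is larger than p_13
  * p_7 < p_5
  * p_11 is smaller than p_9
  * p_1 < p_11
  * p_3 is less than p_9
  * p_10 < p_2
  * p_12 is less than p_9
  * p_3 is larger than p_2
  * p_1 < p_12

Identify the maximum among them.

p_9

Chaining downward from p_9: directly below it, p_6, p_11, p_12, p_3; then p_10, p_7, p_4, p_5, p_1, p_13, p_8, p_2.
That covers every other element, and nothing is given above p_9, so p_9 is the maximum.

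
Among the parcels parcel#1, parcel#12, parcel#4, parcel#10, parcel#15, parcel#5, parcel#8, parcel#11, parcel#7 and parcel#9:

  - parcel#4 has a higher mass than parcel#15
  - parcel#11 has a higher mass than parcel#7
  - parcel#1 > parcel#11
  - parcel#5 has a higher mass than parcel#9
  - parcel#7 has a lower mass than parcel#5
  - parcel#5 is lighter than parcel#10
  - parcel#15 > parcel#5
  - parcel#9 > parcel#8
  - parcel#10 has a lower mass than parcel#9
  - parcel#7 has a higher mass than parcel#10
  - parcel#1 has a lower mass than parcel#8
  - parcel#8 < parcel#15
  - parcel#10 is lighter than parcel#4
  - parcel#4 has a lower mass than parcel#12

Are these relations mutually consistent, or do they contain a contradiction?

We have parcel#5 < parcel#10 stated directly, yet also parcel#10 < parcel#7 < parcel#11 < parcel#1 < parcel#8 < parcel#9 < parcel#5 by chaining the others — so parcel#10 < parcel#5. Contradiction.

inconsistent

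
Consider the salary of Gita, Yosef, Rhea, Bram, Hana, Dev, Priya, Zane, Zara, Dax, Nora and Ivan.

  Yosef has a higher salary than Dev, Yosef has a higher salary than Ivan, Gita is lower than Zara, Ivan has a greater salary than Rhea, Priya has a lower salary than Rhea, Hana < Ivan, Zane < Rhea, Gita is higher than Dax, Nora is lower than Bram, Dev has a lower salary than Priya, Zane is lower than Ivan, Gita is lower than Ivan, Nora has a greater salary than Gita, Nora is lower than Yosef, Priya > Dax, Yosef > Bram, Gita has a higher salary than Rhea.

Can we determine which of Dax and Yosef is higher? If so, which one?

Yosef

Dax < Priya and Priya < Rhea give Dax < Rhea.
Then Rhea < Gita extends the chain to Gita.
Then Gita < Nora extends the chain to Nora.
Then Nora < Bram extends the chain to Bram.
With Bram < Yosef: Dax < Priya < Rhea < Gita < Nora < Bram < Yosef.
So Yosef is higher.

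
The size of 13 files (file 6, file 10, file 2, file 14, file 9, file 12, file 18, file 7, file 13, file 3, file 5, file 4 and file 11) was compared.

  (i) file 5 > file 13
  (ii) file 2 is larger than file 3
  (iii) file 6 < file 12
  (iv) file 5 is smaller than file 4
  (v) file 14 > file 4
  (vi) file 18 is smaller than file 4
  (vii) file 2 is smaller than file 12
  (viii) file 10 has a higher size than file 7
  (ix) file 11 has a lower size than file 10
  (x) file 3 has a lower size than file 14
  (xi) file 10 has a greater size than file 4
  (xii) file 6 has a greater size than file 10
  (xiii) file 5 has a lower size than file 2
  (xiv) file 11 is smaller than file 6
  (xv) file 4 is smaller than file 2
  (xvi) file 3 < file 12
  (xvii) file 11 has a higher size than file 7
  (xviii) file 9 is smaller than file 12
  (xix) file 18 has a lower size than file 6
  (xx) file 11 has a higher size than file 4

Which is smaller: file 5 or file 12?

file 5

file 5 < file 4 and file 4 < file 11 give file 5 < file 11.
Then file 11 < file 10 extends the chain to file 10.
Then file 10 < file 6 extends the chain to file 6.
Then file 6 < file 12 extends the chain to file 12.
So file 5 < file 12; file 5 is the smaller of the two.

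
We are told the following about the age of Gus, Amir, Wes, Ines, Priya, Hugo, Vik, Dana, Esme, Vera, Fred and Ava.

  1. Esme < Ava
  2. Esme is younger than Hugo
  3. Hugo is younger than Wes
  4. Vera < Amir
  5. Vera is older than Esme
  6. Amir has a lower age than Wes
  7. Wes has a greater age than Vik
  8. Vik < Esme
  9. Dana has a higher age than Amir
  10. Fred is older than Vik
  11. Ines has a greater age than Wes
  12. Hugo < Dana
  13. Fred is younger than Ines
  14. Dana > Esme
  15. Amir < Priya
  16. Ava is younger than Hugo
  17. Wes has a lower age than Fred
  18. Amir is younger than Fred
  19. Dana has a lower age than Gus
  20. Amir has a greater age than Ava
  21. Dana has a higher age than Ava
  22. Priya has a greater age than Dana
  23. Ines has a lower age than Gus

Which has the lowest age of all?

Vik

Esme is not least since Vik < Esme; Vera is not least since Esme < Vera; Ava is not least since Esme < Ava; Hugo is not least since Ava < Hugo; Amir is not least since Vera < Amir; Wes is not least since Hugo < Wes; Dana is not least since Ava < Dana; Fred is not least since Vik < Fred; Ines is not least since Fred < Ines; Priya is not least since Amir < Priya; Gus is not least since Ines < Gus.
Only Vik has nothing below it, so Vik is the lowest age.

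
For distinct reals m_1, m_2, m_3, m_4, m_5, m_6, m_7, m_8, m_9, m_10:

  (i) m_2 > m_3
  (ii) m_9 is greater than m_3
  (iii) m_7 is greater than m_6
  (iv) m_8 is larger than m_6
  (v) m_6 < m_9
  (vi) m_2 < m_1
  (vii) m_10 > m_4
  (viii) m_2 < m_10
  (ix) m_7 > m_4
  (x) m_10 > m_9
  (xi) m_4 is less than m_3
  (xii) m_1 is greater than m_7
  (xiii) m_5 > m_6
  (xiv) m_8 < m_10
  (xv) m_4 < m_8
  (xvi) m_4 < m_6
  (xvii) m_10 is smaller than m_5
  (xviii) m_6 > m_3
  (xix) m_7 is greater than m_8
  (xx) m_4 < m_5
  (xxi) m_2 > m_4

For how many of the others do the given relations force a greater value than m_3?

8

Directly above m_3: m_2, m_6, m_9.
One step further: m_8, m_10, m_5, m_7, m_1 (8 so far).
Nothing else is reachable above m_3; 8 in all.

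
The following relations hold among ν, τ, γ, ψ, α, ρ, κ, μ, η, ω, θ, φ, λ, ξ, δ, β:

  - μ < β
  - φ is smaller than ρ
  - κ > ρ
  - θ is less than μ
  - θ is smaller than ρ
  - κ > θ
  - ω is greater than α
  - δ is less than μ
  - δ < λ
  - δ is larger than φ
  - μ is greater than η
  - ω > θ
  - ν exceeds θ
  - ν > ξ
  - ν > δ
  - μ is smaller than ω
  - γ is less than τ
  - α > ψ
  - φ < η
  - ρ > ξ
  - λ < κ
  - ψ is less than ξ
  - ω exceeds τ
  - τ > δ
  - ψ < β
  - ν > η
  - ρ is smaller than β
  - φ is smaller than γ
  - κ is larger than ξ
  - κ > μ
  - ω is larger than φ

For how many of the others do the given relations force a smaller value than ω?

Directly below ω: θ, φ, α, τ, μ.
One step further: δ, ψ, γ, η (9 so far).
Nothing else is reachable below ω; 9 in all.

9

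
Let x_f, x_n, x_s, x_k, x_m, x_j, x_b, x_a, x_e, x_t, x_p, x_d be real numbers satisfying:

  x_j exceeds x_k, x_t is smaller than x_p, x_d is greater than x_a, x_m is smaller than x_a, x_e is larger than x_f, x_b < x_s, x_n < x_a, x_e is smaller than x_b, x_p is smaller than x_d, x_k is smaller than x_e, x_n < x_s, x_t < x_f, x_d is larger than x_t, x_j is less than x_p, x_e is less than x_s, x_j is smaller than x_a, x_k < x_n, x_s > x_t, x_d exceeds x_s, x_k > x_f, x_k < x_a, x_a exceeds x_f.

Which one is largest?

x_d

x_t is not greatest since x_t < x_s; x_f is not greatest since x_f < x_e; x_k is not greatest since x_k < x_j; x_e is not greatest since x_e < x_b; x_b is not greatest since x_b < x_s; x_j is not greatest since x_j < x_a; x_m is not greatest since x_m < x_a; x_n is not greatest since x_n < x_a; x_s is not greatest since x_s < x_d; x_p is not greatest since x_p < x_d; x_a is not greatest since x_a < x_d.
Only x_d has nothing above it, so x_d is the largest.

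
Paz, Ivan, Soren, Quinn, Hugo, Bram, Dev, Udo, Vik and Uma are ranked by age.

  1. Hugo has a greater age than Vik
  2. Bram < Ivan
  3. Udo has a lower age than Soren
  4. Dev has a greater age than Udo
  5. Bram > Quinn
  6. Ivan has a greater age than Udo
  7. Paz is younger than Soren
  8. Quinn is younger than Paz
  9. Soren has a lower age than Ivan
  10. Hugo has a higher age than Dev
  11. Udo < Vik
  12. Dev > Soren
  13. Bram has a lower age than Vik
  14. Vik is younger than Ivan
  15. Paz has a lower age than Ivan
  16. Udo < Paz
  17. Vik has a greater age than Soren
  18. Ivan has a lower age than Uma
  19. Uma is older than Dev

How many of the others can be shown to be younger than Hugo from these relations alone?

7

From Hugo the given relations immediately reach Dev, Vik.
From those, Udo, Soren, Bram — 5 in total.
From those, Quinn, Paz — 7 in total.
No other element is forced below Hugo by the given relations, so the count is 7.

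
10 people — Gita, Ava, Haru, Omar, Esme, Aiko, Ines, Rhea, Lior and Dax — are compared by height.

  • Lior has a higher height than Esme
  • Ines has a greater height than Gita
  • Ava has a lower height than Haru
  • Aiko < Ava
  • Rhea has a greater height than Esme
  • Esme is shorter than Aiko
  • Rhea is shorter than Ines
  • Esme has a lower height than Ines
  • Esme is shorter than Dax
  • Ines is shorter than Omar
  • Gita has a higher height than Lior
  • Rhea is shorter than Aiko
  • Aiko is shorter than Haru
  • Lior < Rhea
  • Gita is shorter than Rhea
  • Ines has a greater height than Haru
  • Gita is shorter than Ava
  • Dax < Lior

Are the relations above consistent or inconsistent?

consistent

The single ordering Esme < Dax < Lior < Gita < Rhea < Aiko < Ava < Haru < Ines < Omar satisfies every listed relation, so no contradiction arises.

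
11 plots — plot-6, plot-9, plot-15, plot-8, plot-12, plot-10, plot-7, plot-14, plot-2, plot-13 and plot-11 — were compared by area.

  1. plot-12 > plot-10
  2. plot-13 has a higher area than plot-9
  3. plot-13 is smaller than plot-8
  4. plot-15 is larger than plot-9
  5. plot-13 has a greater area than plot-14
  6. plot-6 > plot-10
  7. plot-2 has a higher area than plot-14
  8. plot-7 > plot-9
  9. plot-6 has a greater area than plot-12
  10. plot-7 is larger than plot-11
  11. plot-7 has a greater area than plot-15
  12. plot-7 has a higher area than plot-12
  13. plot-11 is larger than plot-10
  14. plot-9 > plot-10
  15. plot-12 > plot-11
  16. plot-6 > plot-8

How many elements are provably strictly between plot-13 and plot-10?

1

Chaining upward from plot-10 reaches: plot-9, plot-15, plot-11, plot-12, plot-7, plot-8, plot-6.
Chaining downward from plot-13 reaches: plot-14, plot-9.
Strictly between plot-10 and plot-13 are those in both lists: plot-9 — 1 element.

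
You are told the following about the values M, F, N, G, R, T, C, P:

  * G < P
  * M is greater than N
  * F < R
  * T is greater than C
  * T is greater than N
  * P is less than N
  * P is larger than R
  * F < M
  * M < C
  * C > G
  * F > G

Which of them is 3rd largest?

M

Chaining the given pairs: G < F < R < P < N < M < C < T.
The 3rd largest is M.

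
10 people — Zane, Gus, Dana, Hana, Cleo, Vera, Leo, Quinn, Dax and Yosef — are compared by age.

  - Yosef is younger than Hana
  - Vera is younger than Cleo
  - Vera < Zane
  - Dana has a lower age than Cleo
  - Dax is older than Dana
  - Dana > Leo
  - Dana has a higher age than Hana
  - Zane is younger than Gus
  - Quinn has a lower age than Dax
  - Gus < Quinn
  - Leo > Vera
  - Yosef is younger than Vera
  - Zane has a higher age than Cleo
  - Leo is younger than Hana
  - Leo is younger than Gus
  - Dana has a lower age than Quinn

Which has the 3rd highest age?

Gus

Chaining the given pairs: Yosef < Vera < Leo < Hana < Dana < Cleo < Zane < Gus < Quinn < Dax.
The 3rd largest is Gus.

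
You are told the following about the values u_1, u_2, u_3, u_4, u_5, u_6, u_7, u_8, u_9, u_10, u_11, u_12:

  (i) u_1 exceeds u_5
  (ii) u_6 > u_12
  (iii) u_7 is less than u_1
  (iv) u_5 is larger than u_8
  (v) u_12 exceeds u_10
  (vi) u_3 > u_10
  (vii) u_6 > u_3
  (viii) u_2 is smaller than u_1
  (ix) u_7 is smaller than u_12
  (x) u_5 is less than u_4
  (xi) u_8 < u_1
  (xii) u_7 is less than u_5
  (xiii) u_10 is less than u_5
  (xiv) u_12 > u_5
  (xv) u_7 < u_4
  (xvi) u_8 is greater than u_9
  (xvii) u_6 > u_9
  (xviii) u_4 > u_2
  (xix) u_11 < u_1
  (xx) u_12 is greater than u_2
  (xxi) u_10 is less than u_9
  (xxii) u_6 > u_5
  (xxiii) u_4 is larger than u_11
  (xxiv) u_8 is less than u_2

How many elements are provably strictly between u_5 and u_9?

1

Chaining upward from u_9 reaches: u_8, u_2, u_12, u_1, u_4, u_6.
Chaining downward from u_5 reaches: u_7, u_10, u_8.
Strictly between u_9 and u_5 are those in both lists: u_8 — 1 element.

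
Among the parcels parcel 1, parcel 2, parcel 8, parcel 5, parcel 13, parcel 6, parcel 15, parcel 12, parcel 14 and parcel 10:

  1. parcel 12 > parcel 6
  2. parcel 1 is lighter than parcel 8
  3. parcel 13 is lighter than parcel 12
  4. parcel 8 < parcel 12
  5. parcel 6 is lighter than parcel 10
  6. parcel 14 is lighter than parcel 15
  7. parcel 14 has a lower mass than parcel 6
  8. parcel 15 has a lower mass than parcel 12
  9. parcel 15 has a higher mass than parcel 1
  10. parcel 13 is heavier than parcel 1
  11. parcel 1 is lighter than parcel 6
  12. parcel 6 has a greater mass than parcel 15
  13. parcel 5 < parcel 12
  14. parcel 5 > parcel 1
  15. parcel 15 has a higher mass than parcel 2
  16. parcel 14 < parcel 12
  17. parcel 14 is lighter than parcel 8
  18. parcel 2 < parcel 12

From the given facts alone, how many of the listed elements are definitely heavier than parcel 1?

From parcel 1 the given relations immediately reach parcel 8, parcel 5, parcel 15, parcel 6, parcel 13.
From those, parcel 10, parcel 12 — 7 in total.
No other element is forced above parcel 1 by the given relations, so the count is 7.

7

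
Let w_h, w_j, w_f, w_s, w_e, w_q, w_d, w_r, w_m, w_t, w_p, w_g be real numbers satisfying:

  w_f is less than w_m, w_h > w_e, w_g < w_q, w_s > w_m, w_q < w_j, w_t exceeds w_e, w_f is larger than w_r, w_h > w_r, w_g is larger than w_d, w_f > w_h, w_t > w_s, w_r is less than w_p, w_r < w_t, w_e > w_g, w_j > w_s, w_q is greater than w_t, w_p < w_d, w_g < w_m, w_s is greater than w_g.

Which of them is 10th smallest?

w_t

The consecutive relations fix a unique order: w_r < w_p < w_d < w_g < w_e < w_h < w_f < w_m < w_s < w_t < w_q < w_j.
The 10th smallest is w_t.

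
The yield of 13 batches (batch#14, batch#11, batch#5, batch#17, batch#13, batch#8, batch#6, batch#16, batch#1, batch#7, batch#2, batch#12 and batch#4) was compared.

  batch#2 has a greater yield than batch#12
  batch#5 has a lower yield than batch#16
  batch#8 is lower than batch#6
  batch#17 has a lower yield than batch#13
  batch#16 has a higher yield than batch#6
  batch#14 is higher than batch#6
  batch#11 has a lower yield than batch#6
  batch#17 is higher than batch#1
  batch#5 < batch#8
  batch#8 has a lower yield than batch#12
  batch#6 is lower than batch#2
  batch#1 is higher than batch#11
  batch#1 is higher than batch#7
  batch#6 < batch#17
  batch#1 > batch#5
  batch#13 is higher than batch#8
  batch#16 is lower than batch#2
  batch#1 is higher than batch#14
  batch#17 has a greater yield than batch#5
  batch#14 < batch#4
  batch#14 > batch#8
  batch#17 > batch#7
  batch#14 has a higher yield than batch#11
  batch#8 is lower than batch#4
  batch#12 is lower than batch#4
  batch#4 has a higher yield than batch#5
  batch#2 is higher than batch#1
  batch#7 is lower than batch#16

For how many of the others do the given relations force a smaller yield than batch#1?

6

From batch#1 the given relations immediately reach batch#5, batch#7, batch#11, batch#14.
From those, batch#8, batch#6 — 6 in total.
Nothing else is reachable below batch#1; 6 in all.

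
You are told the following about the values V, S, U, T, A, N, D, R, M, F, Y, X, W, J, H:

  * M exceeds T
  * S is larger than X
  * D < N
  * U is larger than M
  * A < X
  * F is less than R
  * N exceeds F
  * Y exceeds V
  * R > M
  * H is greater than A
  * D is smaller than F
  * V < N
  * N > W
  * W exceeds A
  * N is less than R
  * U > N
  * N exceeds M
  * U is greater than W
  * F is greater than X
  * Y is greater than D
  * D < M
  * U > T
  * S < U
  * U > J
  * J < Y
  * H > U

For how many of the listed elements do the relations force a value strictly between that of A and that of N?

3

Chaining upward from A reaches: W, X, S, F, U, R, H.
Chaining downward from N reaches: W, V, D, X, F, T, M.
Strictly between A and N are those in both lists: W, X, F — 3 elements.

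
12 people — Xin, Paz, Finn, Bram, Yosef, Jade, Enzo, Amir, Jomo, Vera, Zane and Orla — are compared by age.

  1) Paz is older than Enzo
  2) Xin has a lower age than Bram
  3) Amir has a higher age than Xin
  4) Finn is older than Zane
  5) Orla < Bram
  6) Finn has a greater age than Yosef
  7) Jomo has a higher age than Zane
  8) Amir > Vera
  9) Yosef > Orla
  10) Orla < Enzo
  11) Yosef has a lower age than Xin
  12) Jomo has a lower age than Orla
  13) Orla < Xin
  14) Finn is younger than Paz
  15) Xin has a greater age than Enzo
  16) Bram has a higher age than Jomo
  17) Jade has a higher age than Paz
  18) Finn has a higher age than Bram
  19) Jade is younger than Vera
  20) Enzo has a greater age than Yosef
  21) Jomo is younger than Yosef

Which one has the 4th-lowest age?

Chaining the given pairs: Zane < Jomo < Orla < Yosef < Enzo < Xin < Bram < Finn < Paz < Jade < Vera < Amir.
The 4th smallest is Yosef.

Yosef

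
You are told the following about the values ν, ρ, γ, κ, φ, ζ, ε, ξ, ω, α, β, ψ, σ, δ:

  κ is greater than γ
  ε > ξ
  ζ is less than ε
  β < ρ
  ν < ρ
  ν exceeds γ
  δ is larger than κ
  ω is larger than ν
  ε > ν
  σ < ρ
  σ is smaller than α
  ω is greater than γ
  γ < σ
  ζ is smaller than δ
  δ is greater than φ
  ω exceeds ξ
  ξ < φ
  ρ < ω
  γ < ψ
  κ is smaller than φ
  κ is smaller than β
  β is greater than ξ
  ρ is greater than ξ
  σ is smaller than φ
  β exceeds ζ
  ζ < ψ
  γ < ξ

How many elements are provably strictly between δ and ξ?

The relations place ξ below δ. An element lies strictly between them when it is forced above ξ and also forced below δ.
Above ξ: {φ, ε, β, ρ, ω}. Below δ: {γ, σ, κ, ζ, φ}.
Intersection: {φ} — 1.

1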